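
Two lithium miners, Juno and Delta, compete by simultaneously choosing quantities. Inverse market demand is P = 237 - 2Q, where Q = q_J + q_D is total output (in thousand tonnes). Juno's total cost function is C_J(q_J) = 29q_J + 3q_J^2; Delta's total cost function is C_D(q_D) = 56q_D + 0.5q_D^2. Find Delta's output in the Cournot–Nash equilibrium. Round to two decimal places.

Juno's profit: π_J = (237 - 2Q)q_J - (29q_J + 3q_J²). Setting ∂π_J/∂q_J = 0: 208 - 10q_J - 2(q_D) = 0.
Delta's profit: π_D = (237 - 2Q)q_D - (56q_D + (1/2)q_D²). Setting ∂π_D/∂q_D = 0: 181 - 5q_D - 2(q_J) = 0.
Rearranging gives the reaction functions q_J = (208 - 2q_D)/10 and q_D = (181 - 2q_J)/5.
Solving the pair: q_J = 339/23, q_D = 697/23.

30.30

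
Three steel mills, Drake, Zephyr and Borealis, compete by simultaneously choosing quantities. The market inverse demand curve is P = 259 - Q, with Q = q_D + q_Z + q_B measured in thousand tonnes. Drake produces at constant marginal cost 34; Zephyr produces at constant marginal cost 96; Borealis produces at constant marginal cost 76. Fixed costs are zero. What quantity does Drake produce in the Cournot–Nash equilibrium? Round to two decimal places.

Drake's profit: π_D = (259 - Q)q_D - (34q_D). Setting ∂π_D/∂q_D = 0: 225 - 2q_D - (q_Z + q_B) = 0.
Zephyr's profit: π_Z = (259 - Q)q_Z - (96q_Z). Setting ∂π_Z/∂q_Z = 0: 163 - 2q_Z - (q_D + q_B) = 0.
Borealis's first-order condition: 183 - 2q_B - (q_D + q_Z) = 0.
Summing all 3 equations gives 571 − 4Q = 0, hence Q = 571/4.
Back-substituting: q_D = (225 − 571/4) = 329/4, q_Z = (163 − 571/4) = 81/4, q_B = (183 − 571/4) = 161/4.

82.25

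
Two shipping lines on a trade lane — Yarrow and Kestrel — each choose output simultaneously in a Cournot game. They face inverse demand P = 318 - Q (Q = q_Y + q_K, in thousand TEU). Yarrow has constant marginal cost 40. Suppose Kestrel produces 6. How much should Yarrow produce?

136

With the rival's output fixed at 6, Yarrow's profit is π_Y = (318 - 6 - q_Y)q_Y - (40q_Y) = (312 - q_Y)q_Y - (40q_Y).
∂π_Y/∂q_Y = 272 - 2q_Y = 0, so q_Y = 136.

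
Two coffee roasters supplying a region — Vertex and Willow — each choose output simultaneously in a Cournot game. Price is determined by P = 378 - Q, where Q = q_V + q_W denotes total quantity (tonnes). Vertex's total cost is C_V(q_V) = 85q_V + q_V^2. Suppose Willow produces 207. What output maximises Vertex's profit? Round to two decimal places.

21.50

With the rival's output fixed at 207, Vertex's profit is π_V = (378 - 207 - q_V)q_V - (85q_V + q_V²) = (171 - q_V)q_V - (85q_V + q_V²).
∂π_V/∂q_V = 86 - 4q_V = 0, so q_V = 43/2.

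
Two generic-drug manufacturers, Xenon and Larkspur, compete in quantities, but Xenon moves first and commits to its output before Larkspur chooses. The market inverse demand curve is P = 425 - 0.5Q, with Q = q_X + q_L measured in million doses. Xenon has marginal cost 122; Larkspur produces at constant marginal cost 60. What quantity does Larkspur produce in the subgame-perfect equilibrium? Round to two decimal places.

244.50

The follower Larkspur best-responds to any q_X: π_L = (425 - 0.5Q)q_L - 60q_L.
∂π_L/∂q_L = 365 - (1/2)q_X - q_L = 0 gives the reaction function q_L = (365 - (1/2)q_X).
The leader anticipates this reaction. Substituting into P = 425 - 0.5Q gives P = 485/2 - (1/4)q_X, so π_X = (485/2 - (1/4)q_X)q_X - 122q_X.
The leader's first-order condition 241/2 - (1/2)q_X = 0 yields q_X = 241.
Then q_L = (365 - (1/2)·241) = 489/2.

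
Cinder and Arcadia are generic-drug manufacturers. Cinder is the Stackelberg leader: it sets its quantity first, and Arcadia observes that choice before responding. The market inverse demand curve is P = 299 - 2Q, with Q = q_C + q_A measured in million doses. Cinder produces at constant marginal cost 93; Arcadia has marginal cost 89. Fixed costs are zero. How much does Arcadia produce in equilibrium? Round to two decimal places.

Solve by backward induction. Given q_C, the follower Arcadia maximises π_A = (299 - 2q_C - 2q_A)q_A - 89q_A.
Follower FOC: 210 - 2q_C - 4q_A = 0, so q_A(q_C) = (210 - 2q_C)/4.
Cinder substitutes q_A(q_C) into its own profit: π_C = q_C(299 - 2q_C - (210 - 2q_C)/2) - 93q_C = (194 - q_C)q_C - 93q_C.
Maximising: ∂π_C/∂q_C = 101 - 2q_C = 0, giving q_C = 101/2.
Then q_A = (210 - 2·(101/2))/4 = 109/4.

27.25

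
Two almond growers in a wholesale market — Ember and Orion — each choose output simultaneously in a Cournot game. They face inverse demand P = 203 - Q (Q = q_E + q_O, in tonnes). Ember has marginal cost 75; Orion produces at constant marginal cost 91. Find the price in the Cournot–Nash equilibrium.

Ember's profit: π_E = (203 - Q)q_E - (75q_E). Setting ∂π_E/∂q_E = 0: 128 - 2q_E - (q_O) = 0.
Orion's first-order condition: 112 - 2q_O - (q_E) = 0.
So q_E = (128 - q_O)/2 and q_O = (112 - q_E)/2.
Solving the pair: q_E = 48, q_O = 32.
Total output Q = 80, so price P = 203 - 80 = 123.

123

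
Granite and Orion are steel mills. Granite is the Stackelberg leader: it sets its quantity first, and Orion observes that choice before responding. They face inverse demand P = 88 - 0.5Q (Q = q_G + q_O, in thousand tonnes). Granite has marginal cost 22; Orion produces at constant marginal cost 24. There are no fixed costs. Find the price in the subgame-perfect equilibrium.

Solve by backward induction. Given q_G, the follower Orion maximises π_O = (88 - (1/2)q_G - (1/2)q_O)q_O - 24q_O.
Setting the follower's marginal profit to zero, 64 - (1/2)q_G - q_O = 0, i.e. q_O = (64 - (1/2)q_G).
Granite substitutes q_O(q_G) into its own profit: π_G = q_G(88 - (1/2)q_G - (64 - (1/2)q_G)/2) - 22q_G = (56 - (1/4)q_G)q_G - 22q_G.
Maximising: ∂π_G/∂q_G = 34 - (1/2)q_G = 0, giving q_G = 68.
Then q_O = (64 - (1/2)·68) = 30.
Total output Q = 98, so price P = 88 - (1/2)·98 = 39.

39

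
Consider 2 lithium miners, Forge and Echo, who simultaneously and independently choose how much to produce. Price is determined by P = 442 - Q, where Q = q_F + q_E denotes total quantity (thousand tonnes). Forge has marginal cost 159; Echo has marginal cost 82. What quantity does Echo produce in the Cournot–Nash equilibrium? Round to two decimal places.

145.67

Forge's profit: π_F = (442 - Q)q_F - (159q_F). Setting ∂π_F/∂q_F = 0: 283 - 2q_F - (q_E) = 0.
Echo's profit: π_E = (442 - Q)q_E - (82q_E). Setting ∂π_E/∂q_E = 0: 360 - 2q_E - (q_F) = 0.
So q_F = (283 - q_E)/2 and q_E = (360 - q_F)/2.
Solving the pair: q_F = 206/3, q_E = 437/3.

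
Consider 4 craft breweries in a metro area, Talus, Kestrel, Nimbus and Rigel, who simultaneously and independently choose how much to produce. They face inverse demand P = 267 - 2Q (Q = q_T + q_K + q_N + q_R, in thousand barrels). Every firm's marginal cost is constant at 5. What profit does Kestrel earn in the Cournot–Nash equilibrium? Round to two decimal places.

A representative firm's profit is π_i = q_i(267 - 2Q) - 5q_i.
First-order condition (treating rivals' output as given): 262 - 4q_i - 2·Σ_{j≠i} q_j = 0.
By symmetry each firm produces the same amount; substituting Σ_{j≠i} q_j = 3q_i yields q_i = 262/10 = 131/5.
Price P = 267 - 2·(524/5) = 287/5.
Kestrel's profit: (287/5 - 5)·(131/5) = 1372.8800.

1372.88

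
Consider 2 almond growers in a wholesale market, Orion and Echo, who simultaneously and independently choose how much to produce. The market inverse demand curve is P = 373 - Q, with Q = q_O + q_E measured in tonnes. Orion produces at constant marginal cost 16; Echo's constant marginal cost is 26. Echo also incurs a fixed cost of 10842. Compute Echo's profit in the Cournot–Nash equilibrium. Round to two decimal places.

1776.78

Orion's profit: π_O = (373 - Q)q_O - (16q_O). Setting ∂π_O/∂q_O = 0: 357 - 2q_O - (q_E) = 0.
Echo's first-order condition: 347 - 2q_E - (q_O) = 0.
Rearranging gives the reaction functions q_O = (357 - q_E)/2 and q_E = (347 - q_O)/2.
Solving the pair: q_O = 367/3, q_E = 337/3.
Price P = 373 - 704/3 = 415/3.
Echo's profit: (415/3 - 26)·(337/3) - 10842 = 1776.7778.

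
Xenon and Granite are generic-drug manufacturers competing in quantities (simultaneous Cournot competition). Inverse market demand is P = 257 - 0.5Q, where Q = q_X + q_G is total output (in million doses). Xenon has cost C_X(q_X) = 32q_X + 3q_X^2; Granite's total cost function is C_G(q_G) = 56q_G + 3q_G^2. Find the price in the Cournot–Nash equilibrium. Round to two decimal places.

228.60

Xenon's profit: π_X = (257 - 0.5Q)q_X - (32q_X + 3q_X²). Setting ∂π_X/∂q_X = 0: 225 - 7q_X - (1/2)(q_G) = 0.
Granite's first-order condition: 201 - 7q_G - (1/2)(q_X) = 0.
So q_X = (225 - (1/2)q_G)/7 and q_G = (201 - (1/2)q_X)/7.
Substituting one into the other gives q_X = 1966/65 and q_G = 1726/65.
Total output Q = 284/5, so price P = 257 - (1/2)·(284/5) = 1143/5.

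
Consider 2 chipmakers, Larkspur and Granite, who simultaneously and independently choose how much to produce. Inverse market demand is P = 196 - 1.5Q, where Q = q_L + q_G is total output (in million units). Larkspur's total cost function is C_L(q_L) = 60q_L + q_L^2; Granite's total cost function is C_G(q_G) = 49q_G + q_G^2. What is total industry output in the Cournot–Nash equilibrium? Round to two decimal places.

43.54

Larkspur's profit: π_L = (196 - 1.5Q)q_L - (60q_L + q_L²). Setting ∂π_L/∂q_L = 0: 136 - 5q_L - (3/2)(q_G) = 0.
Granite's profit: π_G = (196 - 1.5Q)q_G - (49q_G + q_G²). Setting ∂π_G/∂q_G = 0: 147 - 5q_G - (3/2)(q_L) = 0.
Rearranging gives the reaction functions q_L = (136 - (3/2)q_G)/5 and q_G = (147 - (3/2)q_L)/5.
Solving the pair: q_L = 1838/91, q_G = 23.3407.
Total output Q = 1838/91 + 23.3407 = 566/13.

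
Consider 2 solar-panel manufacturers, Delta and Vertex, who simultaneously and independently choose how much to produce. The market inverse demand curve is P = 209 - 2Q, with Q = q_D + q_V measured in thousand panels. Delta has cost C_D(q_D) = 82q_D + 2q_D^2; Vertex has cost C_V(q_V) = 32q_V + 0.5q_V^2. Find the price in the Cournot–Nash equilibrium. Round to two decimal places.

128.83

Delta's profit: π_D = (209 - 2Q)q_D - (82q_D + 2q_D²). Setting ∂π_D/∂q_D = 0: 127 - 8q_D - 2(q_V) = 0.
Vertex's first-order condition: 177 - 5q_V - 2(q_D) = 0.
So q_D = (127 - 2q_V)/8 and q_V = (177 - 2q_D)/5.
Solving the pair: q_D = 281/36, q_V = 581/18.
Total output Q = 481/12, so price P = 209 - 2·(481/12) = 773/6.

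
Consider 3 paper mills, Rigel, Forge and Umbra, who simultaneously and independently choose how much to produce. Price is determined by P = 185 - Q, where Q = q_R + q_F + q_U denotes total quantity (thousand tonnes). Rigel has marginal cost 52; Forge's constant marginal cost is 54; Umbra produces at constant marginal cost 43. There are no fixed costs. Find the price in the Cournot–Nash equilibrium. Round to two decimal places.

Rigel's profit: π_R = (185 - Q)q_R - (52q_R). Setting ∂π_R/∂q_R = 0: 133 - 2q_R - (q_F + q_U) = 0.
Forge's first-order condition: 131 - 2q_F - (q_R + q_U) = 0.
Umbra's first-order condition: 142 - 2q_U - (q_R + q_F) = 0.
Summing all 3 equations gives 406 − 4Q = 0, hence Q = 203/2.
Back-substituting: q_R = (133 − 203/2) = 63/2, q_F = (131 − 203/2) = 59/2, q_U = (142 − 203/2) = 81/2.
Total output Q = 203/2, so price P = 185 - 203/2 = 167/2.

83.50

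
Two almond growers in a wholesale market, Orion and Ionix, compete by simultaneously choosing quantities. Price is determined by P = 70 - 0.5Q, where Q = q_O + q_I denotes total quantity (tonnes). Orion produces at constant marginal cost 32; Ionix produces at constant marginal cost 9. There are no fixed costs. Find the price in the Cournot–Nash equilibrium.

Orion's profit: π_O = (70 - 0.5Q)q_O - (32q_O). Setting ∂π_O/∂q_O = 0: 38 - q_O - (1/2)(q_I) = 0.
Ionix's first-order condition: 61 - q_I - (1/2)(q_O) = 0.
Rearranging gives the reaction functions q_O = (38 - (1/2)q_I) and q_I = (61 - (1/2)q_O).
Substituting one into the other gives q_O = 10 and q_I = 56.
Total output Q = 66, so price P = 70 - (1/2)·66 = 37.

37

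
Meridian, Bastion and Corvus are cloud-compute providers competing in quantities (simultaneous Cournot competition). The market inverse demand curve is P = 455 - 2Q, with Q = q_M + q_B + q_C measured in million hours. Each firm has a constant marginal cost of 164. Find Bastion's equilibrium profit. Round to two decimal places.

2646.28

A representative firm's profit is π_i = q_i(455 - 2Q) - 164q_i.
Setting ∂π_i/∂q_i = 0 with rivals' quantities fixed: 291 - 4q_i - 2·Σ_{j≠i} q_j = 0.
By symmetry each firm produces the same amount; substituting Σ_{j≠i} q_j = 2q_i yields q_i = 291/8.
Price P = 455 - 2·(873/8) = 947/4.
Bastion's profit: (947/4 - 164)·(291/8) = 2646.2813.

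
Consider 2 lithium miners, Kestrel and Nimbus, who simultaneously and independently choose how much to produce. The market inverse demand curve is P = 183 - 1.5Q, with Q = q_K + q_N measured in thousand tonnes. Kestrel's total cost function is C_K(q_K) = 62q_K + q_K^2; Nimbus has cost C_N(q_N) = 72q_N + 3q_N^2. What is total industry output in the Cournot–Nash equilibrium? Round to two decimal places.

Kestrel's profit: π_K = (183 - 1.5Q)q_K - (62q_K + q_K²). Setting ∂π_K/∂q_K = 0: 121 - 5q_K - (3/2)(q_N) = 0.
Nimbus's profit: π_N = (183 - 1.5Q)q_N - (72q_N + 3q_N²). Setting ∂π_N/∂q_N = 0: 111 - 9q_N - (3/2)(q_K) = 0.
Rearranging gives the reaction functions q_K = (121 - (3/2)q_N)/5 and q_N = (111 - (3/2)q_K)/9.
Substituting one into the other gives q_K = 410/19 and q_N = 166/19.
Total output Q = 410/19 + 166/19 = 576/19.

30.32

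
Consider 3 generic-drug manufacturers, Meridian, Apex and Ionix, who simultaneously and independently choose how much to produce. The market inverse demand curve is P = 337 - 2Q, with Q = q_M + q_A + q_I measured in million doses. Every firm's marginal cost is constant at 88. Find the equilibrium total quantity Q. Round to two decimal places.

A representative firm's profit is π_i = q_i(337 - 2Q) - 88q_i.
First-order condition (treating rivals' output as given): 249 - 4q_i - 2·Σ_{j≠i} q_j = 0.
By symmetry each firm produces the same amount; substituting Σ_{j≠i} q_j = 2q_i yields q_i = 249/8.
Total output Q = 249/8 + 249/8 + 249/8 = 747/8.

93.38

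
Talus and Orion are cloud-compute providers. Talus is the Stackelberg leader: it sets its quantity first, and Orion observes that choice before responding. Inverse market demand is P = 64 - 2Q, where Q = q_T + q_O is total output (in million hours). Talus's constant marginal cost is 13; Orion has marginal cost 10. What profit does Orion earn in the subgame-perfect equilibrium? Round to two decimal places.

112.50

The follower Orion best-responds to any q_T: π_O = (64 - 2Q)q_O - 10q_O.
∂π_O/∂q_O = 54 - 2q_T - 4q_O = 0 gives the reaction function q_O = (54 - 2q_T)/4.
Talus substitutes q_O(q_T) into its own profit: π_T = q_T(64 - 2q_T - (54 - 2q_T)/2) - 13q_T = (37 - q_T)q_T - 13q_T.
The leader's first-order condition 24 - 2q_T = 0 yields q_T = 12.
Then q_O = (54 - 2·12)/4 = 15/2.
Price P = 64 - 2·(39/2) = 25.
Orion's profit: (25 - 10)·(15/2) = 225/2.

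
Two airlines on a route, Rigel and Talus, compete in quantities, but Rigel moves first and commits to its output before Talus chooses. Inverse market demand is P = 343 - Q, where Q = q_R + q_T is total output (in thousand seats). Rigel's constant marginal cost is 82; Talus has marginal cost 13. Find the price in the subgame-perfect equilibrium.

130

Solve by backward induction. Given q_R, the follower Talus maximises π_T = (343 - q_R - q_T)q_T - 13q_T.
Setting the follower's marginal profit to zero, 330 - q_R - 2q_T = 0, i.e. q_T = (330 - q_R)/2.
Rigel substitutes q_T(q_R) into its own profit: π_R = q_R(343 - q_R - (330 - q_R)/2) - 82q_R = (178 - (1/2)q_R)q_R - 82q_R.
Maximising: ∂π_R/∂q_R = 96 - q_R = 0, giving q_R = 96.
Then q_T = (330 - 96)/2 = 117.
Total output Q = 213, so price P = 343 - 213 = 130.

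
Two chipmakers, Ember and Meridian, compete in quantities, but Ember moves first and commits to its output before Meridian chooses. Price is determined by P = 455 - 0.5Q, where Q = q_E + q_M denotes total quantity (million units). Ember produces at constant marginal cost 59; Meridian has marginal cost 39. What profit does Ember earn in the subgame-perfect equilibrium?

35344

The follower Meridian best-responds to any q_E: π_M = (455 - 0.5Q)q_M - 39q_M.
∂π_M/∂q_M = 416 - (1/2)q_E - q_M = 0 gives the reaction function q_M = (416 - (1/2)q_E).
The leader anticipates this reaction. Substituting into P = 455 - 0.5Q gives P = 247 - (1/4)q_E, so π_E = (247 - (1/4)q_E)q_E - 59q_E.
Leader FOC: 188 - (1/2)q_E = 0, so q_E = 376.
Then q_M = (416 - (1/2)·376) = 228.
Price P = 455 - (1/2)·604 = 153.
Ember's profit: (153 - 59)·376 = 35344.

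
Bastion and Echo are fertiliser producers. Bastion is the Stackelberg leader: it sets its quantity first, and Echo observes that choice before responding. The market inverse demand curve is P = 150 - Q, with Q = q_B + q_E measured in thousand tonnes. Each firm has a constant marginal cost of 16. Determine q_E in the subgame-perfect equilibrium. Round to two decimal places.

Solve by backward induction. Given q_B, the follower Echo maximises π_E = (150 - q_B - q_E)q_E - 16q_E.
∂π_E/∂q_E = 134 - q_B - 2q_E = 0 gives the reaction function q_E = (134 - q_B)/2.
The leader anticipates this reaction. Substituting into P = 150 - Q gives P = 83 - (1/2)q_B, so π_B = (83 - (1/2)q_B)q_B - 16q_B.
The leader's first-order condition 67 - q_B = 0 yields q_B = 67.
Then q_E = (134 - 67)/2 = 67/2.

33.50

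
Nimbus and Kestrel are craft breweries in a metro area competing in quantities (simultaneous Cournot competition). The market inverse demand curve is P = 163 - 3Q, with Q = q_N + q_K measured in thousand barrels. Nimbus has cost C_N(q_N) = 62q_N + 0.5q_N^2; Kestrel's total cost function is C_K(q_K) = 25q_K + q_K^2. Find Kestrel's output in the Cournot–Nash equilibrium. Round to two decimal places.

14.11

Nimbus's profit: π_N = (163 - 3Q)q_N - (62q_N + (1/2)q_N²). Setting ∂π_N/∂q_N = 0: 101 - 7q_N - 3(q_K) = 0.
Kestrel's profit: π_K = (163 - 3Q)q_K - (25q_K + q_K²). Setting ∂π_K/∂q_K = 0: 138 - 8q_K - 3(q_N) = 0.
So q_N = (101 - 3q_K)/7 and q_K = (138 - 3q_N)/8.
Substituting one into the other gives q_N = 394/47 and q_K = 663/47.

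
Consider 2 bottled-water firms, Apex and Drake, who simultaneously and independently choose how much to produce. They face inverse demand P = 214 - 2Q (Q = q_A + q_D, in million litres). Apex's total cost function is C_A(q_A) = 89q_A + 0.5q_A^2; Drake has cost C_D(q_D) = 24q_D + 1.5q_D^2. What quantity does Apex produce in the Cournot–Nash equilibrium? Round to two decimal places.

Apex's profit: π_A = (214 - 2Q)q_A - (89q_A + (1/2)q_A²). Setting ∂π_A/∂q_A = 0: 125 - 5q_A - 2(q_D) = 0.
Drake's profit: π_D = (214 - 2Q)q_D - (24q_D + (3/2)q_D²). Setting ∂π_D/∂q_D = 0: 190 - 7q_D - 2(q_A) = 0.
Best responses: q_A = (125 - 2q_D)/5, q_D = (190 - 2q_A)/7.
Substituting one into the other gives q_A = 495/31 and q_D = 700/31.

15.97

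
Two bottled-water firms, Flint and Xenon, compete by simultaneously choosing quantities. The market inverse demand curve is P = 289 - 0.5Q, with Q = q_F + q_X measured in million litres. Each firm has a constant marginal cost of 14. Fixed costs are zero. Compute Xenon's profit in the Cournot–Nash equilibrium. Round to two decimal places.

A representative firm's profit is π_i = q_i(289 - 0.5Q) - 14q_i.
Setting ∂π_i/∂q_i = 0 with rivals' quantities fixed: 275 - q_i - (1/2)q_j = 0.
With identical firms every q_j equals q_i, so q_j = q_i and 275 = (3/2)q_i, giving q_i = 550/3.
Price P = 289 - (1/2)·(1100/3) = 317/3.
Xenon's profit: (317/3 - 14)·(550/3) = 16805.5556.

16805.56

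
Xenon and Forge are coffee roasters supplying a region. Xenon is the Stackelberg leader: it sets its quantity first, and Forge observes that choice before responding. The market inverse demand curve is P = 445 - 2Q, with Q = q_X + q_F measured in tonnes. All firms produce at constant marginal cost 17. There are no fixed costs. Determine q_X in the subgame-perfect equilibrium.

Solve by backward induction. Given q_X, the follower Forge maximises π_F = (445 - 2q_X - 2q_F)q_F - 17q_F.
Follower FOC: 428 - 2q_X - 4q_F = 0, so q_F(q_X) = (428 - 2q_X)/4.
Xenon substitutes q_F(q_X) into its own profit: π_X = q_X(445 - 2q_X - (428 - 2q_X)/2) - 17q_X = (231 - q_X)q_X - 17q_X.
The leader's first-order condition 214 - 2q_X = 0 yields q_X = 107.
Then q_F = (428 - 2·107)/4 = 107/2.

107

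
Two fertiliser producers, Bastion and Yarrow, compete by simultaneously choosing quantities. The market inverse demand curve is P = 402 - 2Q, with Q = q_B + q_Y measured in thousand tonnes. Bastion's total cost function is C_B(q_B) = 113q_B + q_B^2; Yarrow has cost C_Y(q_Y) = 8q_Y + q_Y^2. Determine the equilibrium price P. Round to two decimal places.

Bastion's profit: π_B = (402 - 2Q)q_B - (113q_B + q_B²). Setting ∂π_B/∂q_B = 0: 289 - 6q_B - 2(q_Y) = 0.
Yarrow's profit: π_Y = (402 - 2Q)q_Y - (8q_Y + q_Y²). Setting ∂π_Y/∂q_Y = 0: 394 - 6q_Y - 2(q_B) = 0.
Best responses: q_B = (289 - 2q_Y)/6, q_Y = (394 - 2q_B)/6.
Substituting one into the other gives q_B = 473/16 and q_Y = 893/16.
Total output Q = 683/8, so price P = 402 - 2·(683/8) = 925/4.

231.25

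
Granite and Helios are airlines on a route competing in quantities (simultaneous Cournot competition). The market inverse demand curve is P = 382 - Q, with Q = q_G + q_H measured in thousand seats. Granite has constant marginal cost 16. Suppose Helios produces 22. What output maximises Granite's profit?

With the rival's output fixed at 22, Granite's profit is π_G = (382 - 22 - q_G)q_G - (16q_G) = (360 - q_G)q_G - (16q_G).
∂π_G/∂q_G = 344 - 2q_G = 0, so q_G = 172.

172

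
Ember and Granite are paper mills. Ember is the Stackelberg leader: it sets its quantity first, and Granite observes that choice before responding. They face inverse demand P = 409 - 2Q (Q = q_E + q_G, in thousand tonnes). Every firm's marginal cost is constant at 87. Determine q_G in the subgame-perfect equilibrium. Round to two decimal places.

The follower Granite best-responds to any q_E: π_G = (409 - 2Q)q_G - 87q_G.
∂π_G/∂q_G = 322 - 2q_E - 4q_G = 0 gives the reaction function q_G = (322 - 2q_E)/4.
The leader anticipates this reaction. Substituting into P = 409 - 2Q gives P = 248 - q_E, so π_E = (248 - q_E)q_E - 87q_E.
Leader FOC: 161 - 2q_E = 0, so q_E = 161/2.
Then q_G = (322 - 2·(161/2))/4 = 161/4.

40.25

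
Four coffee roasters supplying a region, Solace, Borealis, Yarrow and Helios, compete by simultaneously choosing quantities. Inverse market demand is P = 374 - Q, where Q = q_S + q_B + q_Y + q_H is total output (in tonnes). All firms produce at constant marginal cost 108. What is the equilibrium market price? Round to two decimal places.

Each firm earns π_i = (374 - Q)q_i - 108q_i.
Setting ∂π_i/∂q_i = 0 with rivals' quantities fixed: 266 - 2q_i - Σ_{j≠i} q_j = 0.
With identical firms every q_j equals q_i, so Σ_{j≠i} q_j = 3q_i and 266 = 5q_i, giving q_i = 266/5.
Total output Q = 1064/5, so price P = 374 - 1064/5 = 806/5.

161.20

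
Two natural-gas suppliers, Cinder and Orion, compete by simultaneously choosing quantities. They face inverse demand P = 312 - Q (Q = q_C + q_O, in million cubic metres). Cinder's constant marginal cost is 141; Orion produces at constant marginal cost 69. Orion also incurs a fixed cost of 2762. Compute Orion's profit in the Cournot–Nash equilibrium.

8263

Cinder's profit: π_C = (312 - Q)q_C - (141q_C). Setting ∂π_C/∂q_C = 0: 171 - 2q_C - (q_O) = 0.
Orion's first-order condition: 243 - 2q_O - (q_C) = 0.
Rearranging gives the reaction functions q_C = (171 - q_O)/2 and q_O = (243 - q_C)/2.
Solving the pair: q_C = 33, q_O = 105.
Price P = 312 - 138 = 174.
Orion's profit: (174 - 69)·105 - 2762 = 8263.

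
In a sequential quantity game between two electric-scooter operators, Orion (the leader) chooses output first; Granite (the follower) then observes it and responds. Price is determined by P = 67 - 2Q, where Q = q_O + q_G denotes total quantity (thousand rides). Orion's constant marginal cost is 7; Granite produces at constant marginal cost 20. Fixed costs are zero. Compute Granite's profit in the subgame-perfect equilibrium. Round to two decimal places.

Solve by backward induction. Given q_O, the follower Granite maximises π_G = (67 - 2q_O - 2q_G)q_G - 20q_G.
Setting the follower's marginal profit to zero, 47 - 2q_O - 4q_G = 0, i.e. q_G = (47 - 2q_O)/4.
The leader anticipates this reaction. Substituting into P = 67 - 2Q gives P = 87/2 - q_O, so π_O = (87/2 - q_O)q_O - 7q_O.
The leader's first-order condition 73/2 - 2q_O = 0 yields q_O = 73/4.
Then q_G = (47 - 2·(73/4))/4 = 21/8.
Price P = 67 - 2·(167/8) = 101/4.
Granite's profit: (101/4 - 20)·(21/8) = 441/32.

13.78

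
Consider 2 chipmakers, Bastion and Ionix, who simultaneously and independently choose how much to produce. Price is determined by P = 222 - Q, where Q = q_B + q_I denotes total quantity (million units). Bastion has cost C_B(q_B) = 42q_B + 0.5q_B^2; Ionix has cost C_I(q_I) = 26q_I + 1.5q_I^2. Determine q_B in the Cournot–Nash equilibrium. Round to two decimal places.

Bastion's profit: π_B = (222 - Q)q_B - (42q_B + (1/2)q_B²). Setting ∂π_B/∂q_B = 0: 180 - 3q_B - (q_I) = 0.
Ionix's profit: π_I = (222 - Q)q_I - (26q_I + (3/2)q_I²). Setting ∂π_I/∂q_I = 0: 196 - 5q_I - (q_B) = 0.
So q_B = (180 - q_I)/3 and q_I = (196 - q_B)/5.
Solving the pair: q_B = 352/7, q_I = 204/7.

50.29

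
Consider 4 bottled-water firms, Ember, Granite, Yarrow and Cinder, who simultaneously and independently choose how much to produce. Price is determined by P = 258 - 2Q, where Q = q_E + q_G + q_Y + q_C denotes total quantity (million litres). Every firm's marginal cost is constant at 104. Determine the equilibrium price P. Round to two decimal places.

134.80

Each firm earns π_i = (258 - 2Q)q_i - 104q_i.
Setting ∂π_i/∂q_i = 0 with rivals' quantities fixed: 154 - 4q_i - 2·Σ_{j≠i} q_j = 0.
With identical firms every q_j equals q_i, so Σ_{j≠i} q_j = 3q_i and 154 = 10q_i, giving q_i = 77/5.
Total output Q = 308/5, so price P = 258 - 2·(308/5) = 674/5.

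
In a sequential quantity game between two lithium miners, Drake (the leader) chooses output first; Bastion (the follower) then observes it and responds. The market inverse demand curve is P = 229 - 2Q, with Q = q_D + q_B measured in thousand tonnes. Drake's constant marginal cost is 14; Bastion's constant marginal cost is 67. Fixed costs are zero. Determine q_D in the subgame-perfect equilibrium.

The follower Bastion best-responds to any q_D: π_B = (229 - 2Q)q_B - 67q_B.
∂π_B/∂q_B = 162 - 2q_D - 4q_B = 0 gives the reaction function q_B = (162 - 2q_D)/4.
The leader anticipates this reaction. Substituting into P = 229 - 2Q gives P = 148 - q_D, so π_D = (148 - q_D)q_D - 14q_D.
Maximising: ∂π_D/∂q_D = 134 - 2q_D = 0, giving q_D = 67.
Then q_B = (162 - 2·67)/4 = 7.

67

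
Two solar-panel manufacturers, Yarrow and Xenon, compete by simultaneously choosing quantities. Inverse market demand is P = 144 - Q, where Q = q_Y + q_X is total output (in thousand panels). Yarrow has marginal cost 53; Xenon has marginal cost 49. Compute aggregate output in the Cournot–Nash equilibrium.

Yarrow's profit: π_Y = (144 - Q)q_Y - (53q_Y). Setting ∂π_Y/∂q_Y = 0: 91 - 2q_Y - (q_X) = 0.
Xenon's first-order condition: 95 - 2q_X - (q_Y) = 0.
Best responses: q_Y = (91 - q_X)/2, q_X = (95 - q_Y)/2.
Solving the pair: q_Y = 29, q_X = 33.
Total output Q = 29 + 33 = 62.

62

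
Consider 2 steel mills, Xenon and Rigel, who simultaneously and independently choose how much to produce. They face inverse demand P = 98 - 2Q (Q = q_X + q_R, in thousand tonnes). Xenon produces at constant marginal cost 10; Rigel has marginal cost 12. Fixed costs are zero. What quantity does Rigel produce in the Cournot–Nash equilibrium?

14

Xenon's profit: π_X = (98 - 2Q)q_X - (10q_X). Setting ∂π_X/∂q_X = 0: 88 - 4q_X - 2(q_R) = 0.
Rigel's first-order condition: 86 - 4q_R - 2(q_X) = 0.
Rearranging gives the reaction functions q_X = (88 - 2q_R)/4 and q_R = (86 - 2q_X)/4.
Solving the pair: q_X = 15, q_R = 14.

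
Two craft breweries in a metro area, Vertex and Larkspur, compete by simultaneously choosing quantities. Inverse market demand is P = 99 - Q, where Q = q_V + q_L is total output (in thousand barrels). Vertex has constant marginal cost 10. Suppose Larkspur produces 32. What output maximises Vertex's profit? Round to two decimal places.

With the rival's output fixed at 32, Vertex's profit is π_V = (99 - 32 - q_V)q_V - (10q_V) = (67 - q_V)q_V - (10q_V).
∂π_V/∂q_V = 57 - 2q_V = 0, so q_V = 57/2.

28.50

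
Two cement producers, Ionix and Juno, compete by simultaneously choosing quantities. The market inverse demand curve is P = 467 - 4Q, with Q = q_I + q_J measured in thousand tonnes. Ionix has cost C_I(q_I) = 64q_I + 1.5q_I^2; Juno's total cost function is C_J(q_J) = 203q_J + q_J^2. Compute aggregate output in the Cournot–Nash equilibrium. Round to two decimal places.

Ionix's profit: π_I = (467 - 4Q)q_I - (64q_I + (3/2)q_I²). Setting ∂π_I/∂q_I = 0: 403 - 11q_I - 4(q_J) = 0.
Juno's profit: π_J = (467 - 4Q)q_J - (203q_J + q_J²). Setting ∂π_J/∂q_J = 0: 264 - 10q_J - 4(q_I) = 0.
Best responses: q_I = (403 - 4q_J)/11, q_J = (264 - 4q_I)/10.
Solving the pair: q_I = 1487/47, q_J = 646/47.
Total output Q = 1487/47 + 646/47 = 45.3830.

45.38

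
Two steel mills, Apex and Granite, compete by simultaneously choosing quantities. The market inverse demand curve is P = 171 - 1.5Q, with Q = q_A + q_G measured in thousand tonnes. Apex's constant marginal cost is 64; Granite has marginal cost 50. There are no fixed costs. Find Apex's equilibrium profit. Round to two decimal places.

640.67

Apex's profit: π_A = (171 - 1.5Q)q_A - (64q_A). Setting ∂π_A/∂q_A = 0: 107 - 3q_A - (3/2)(q_G) = 0.
Granite's profit: π_G = (171 - 1.5Q)q_G - (50q_G). Setting ∂π_G/∂q_G = 0: 121 - 3q_G - (3/2)(q_A) = 0.
So q_A = (107 - (3/2)q_G)/3 and q_G = (121 - (3/2)q_A)/3.
Solving the pair: q_A = 62/3, q_G = 30.
Price P = 171 - (3/2)·(152/3) = 95.
Apex's profit: (95 - 64)·(62/3) = 1922/3.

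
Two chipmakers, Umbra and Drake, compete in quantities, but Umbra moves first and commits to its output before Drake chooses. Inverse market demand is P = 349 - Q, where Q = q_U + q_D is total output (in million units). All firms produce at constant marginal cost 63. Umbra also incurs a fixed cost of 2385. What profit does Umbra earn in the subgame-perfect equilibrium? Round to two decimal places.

Solve by backward induction. Given q_U, the follower Drake maximises π_D = (349 - q_U - q_D)q_D - 63q_D.
Follower FOC: 286 - q_U - 2q_D = 0, so q_D(q_U) = (286 - q_U)/2.
The leader anticipates this reaction. Substituting into P = 349 - Q gives P = 206 - (1/2)q_U, so π_U = (206 - (1/2)q_U)q_U - 63q_U.
Maximising: ∂π_U/∂q_U = 143 - q_U = 0, giving q_U = 143.
Then q_D = (286 - 143)/2 = 143/2.
Price P = 349 - 429/2 = 269/2.
Umbra's profit: (269/2 - 63)·143 - 2385 = 7839.5000.

7839.50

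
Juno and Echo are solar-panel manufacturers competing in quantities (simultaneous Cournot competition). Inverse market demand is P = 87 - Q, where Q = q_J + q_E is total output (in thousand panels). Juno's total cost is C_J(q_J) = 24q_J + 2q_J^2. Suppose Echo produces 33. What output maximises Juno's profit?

5

With the rival's output fixed at 33, Juno's profit is π_J = (87 - 33 - q_J)q_J - (24q_J + 2q_J²) = (54 - q_J)q_J - (24q_J + 2q_J²).
∂π_J/∂q_J = 30 - 6q_J = 0, so q_J = 5.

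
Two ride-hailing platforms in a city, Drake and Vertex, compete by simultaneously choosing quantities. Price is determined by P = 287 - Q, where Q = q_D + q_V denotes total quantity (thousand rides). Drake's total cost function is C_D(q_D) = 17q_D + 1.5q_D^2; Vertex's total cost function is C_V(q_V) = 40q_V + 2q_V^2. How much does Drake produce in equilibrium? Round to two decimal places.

Drake's profit: π_D = (287 - Q)q_D - (17q_D + (3/2)q_D²). Setting ∂π_D/∂q_D = 0: 270 - 5q_D - (q_V) = 0.
Vertex's first-order condition: 247 - 6q_V - (q_D) = 0.
So q_D = (270 - q_V)/5 and q_V = (247 - q_D)/6.
Substituting one into the other gives q_D = 1373/29 and q_V = 965/29.

47.34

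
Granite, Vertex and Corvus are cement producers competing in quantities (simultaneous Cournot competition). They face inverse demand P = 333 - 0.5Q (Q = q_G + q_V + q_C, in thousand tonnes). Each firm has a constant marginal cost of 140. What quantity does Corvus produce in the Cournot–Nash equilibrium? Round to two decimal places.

96.50

Each firm earns π_i = (333 - 0.5Q)q_i - 140q_i.
Setting ∂π_i/∂q_i = 0 with rivals' quantities fixed: 193 - q_i - (1/2)·Σ_{j≠i} q_j = 0.
By symmetry each firm produces the same amount; substituting Σ_{j≠i} q_j = 2q_i yields q_i = 193/2.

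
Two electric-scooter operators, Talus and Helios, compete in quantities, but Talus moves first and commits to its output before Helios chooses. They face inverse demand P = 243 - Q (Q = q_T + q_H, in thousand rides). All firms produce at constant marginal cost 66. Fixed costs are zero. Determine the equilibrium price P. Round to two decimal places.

110.25

Solve by backward induction. Given q_T, the follower Helios maximises π_H = (243 - q_T - q_H)q_H - 66q_H.
∂π_H/∂q_H = 177 - q_T - 2q_H = 0 gives the reaction function q_H = (177 - q_T)/2.
Talus substitutes q_H(q_T) into its own profit: π_T = q_T(243 - q_T - (177 - q_T)/2) - 66q_T = (309/2 - (1/2)q_T)q_T - 66q_T.
Maximising: ∂π_T/∂q_T = 177/2 - q_T = 0, giving q_T = 177/2.
Then q_H = (177 - 177/2)/2 = 177/4.
Total output Q = 531/4, so price P = 243 - 531/4 = 441/4.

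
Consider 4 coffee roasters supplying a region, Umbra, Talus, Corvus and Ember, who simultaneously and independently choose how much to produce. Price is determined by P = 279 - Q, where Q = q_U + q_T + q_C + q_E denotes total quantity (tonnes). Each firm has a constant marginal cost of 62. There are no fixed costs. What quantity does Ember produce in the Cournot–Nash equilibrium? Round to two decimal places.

A representative firm's profit is π_i = q_i(279 - Q) - 62q_i.
First-order condition (treating rivals' output as given): 217 - 2q_i - Σ_{j≠i} q_j = 0.
By symmetry each firm produces the same amount; substituting Σ_{j≠i} q_j = 3q_i yields q_i = 217/5.

43.40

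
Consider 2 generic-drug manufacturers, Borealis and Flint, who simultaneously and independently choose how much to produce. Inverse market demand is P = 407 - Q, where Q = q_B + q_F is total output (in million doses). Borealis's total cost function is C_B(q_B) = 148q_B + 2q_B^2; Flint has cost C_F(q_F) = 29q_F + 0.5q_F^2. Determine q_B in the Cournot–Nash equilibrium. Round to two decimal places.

23.47

Borealis's profit: π_B = (407 - Q)q_B - (148q_B + 2q_B²). Setting ∂π_B/∂q_B = 0: 259 - 6q_B - (q_F) = 0.
Flint's first-order condition: 378 - 3q_F - (q_B) = 0.
Rearranging gives the reaction functions q_B = (259 - q_F)/6 and q_F = (378 - q_B)/3.
Substituting one into the other gives q_B = 399/17 and q_F = 118.1765.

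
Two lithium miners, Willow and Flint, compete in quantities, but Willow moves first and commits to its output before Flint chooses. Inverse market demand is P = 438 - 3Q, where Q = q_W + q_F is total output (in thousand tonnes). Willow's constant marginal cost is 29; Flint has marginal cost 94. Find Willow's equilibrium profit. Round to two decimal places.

Solve by backward induction. Given q_W, the follower Flint maximises π_F = (438 - 3q_W - 3q_F)q_F - 94q_F.
∂π_F/∂q_F = 344 - 3q_W - 6q_F = 0 gives the reaction function q_F = (344 - 3q_W)/6.
Willow substitutes q_F(q_W) into its own profit: π_W = q_W(438 - 3q_W - (344 - 3q_W)/2) - 29q_W = (266 - (3/2)q_W)q_W - 29q_W.
The leader's first-order condition 237 - 3q_W = 0 yields q_W = 79.
Then q_F = (344 - 3·79)/6 = 107/6.
Price P = 438 - 3·(581/6) = 295/2.
Willow's profit: (295/2 - 29)·79 = 9361.5000.

9361.50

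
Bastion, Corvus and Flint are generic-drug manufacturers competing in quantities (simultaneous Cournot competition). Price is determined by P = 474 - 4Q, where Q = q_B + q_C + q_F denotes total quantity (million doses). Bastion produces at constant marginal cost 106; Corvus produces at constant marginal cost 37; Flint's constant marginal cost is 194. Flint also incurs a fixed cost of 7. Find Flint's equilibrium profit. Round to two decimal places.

Bastion's profit: π_B = (474 - 4Q)q_B - (106q_B). Setting ∂π_B/∂q_B = 0: 368 - 8q_B - 4(q_C + q_F) = 0.
Corvus's first-order condition: 437 - 8q_C - 4(q_B + q_F) = 0.
Flint's profit: π_F = (474 - 4Q)q_F - (194q_F). Setting ∂π_F/∂q_F = 0: 280 - 8q_F - 4(q_B + q_C) = 0.
Adding the 3 first-order conditions: 1085 − 16Q = 0, so Q = 1085/16.
Back-substituting: q_B = (368 − 1085/4)/4 = 387/16, q_C = (437 − 1085/4)/4 = 663/16, q_F = (280 − 1085/4)/4 = 35/16.
Price P = 474 - 4·(1085/16) = 811/4.
Flint's profit: (811/4 - 194)·(35/16) - 7 = 777/64.

12.14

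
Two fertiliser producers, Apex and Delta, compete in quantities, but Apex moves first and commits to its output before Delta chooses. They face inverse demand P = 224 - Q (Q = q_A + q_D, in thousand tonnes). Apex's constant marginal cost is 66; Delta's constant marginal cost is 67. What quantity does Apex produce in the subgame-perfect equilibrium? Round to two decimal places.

79.50

The follower Delta best-responds to any q_A: π_D = (224 - Q)q_D - 67q_D.
Setting the follower's marginal profit to zero, 157 - q_A - 2q_D = 0, i.e. q_D = (157 - q_A)/2.
The leader anticipates this reaction. Substituting into P = 224 - Q gives P = 291/2 - (1/2)q_A, so π_A = (291/2 - (1/2)q_A)q_A - 66q_A.
The leader's first-order condition 159/2 - q_A = 0 yields q_A = 159/2.
Then q_D = (157 - 159/2)/2 = 155/4.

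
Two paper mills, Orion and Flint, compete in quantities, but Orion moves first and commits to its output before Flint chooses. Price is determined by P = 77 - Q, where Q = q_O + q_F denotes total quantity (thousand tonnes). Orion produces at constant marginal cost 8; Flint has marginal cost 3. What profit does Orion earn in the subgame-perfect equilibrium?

Solve by backward induction. Given q_O, the follower Flint maximises π_F = (77 - q_O - q_F)q_F - 3q_F.
Follower FOC: 74 - q_O - 2q_F = 0, so q_F(q_O) = (74 - q_O)/2.
The leader anticipates this reaction. Substituting into P = 77 - Q gives P = 40 - (1/2)q_O, so π_O = (40 - (1/2)q_O)q_O - 8q_O.
Leader FOC: 32 - q_O = 0, so q_O = 32.
Then q_F = (74 - 32)/2 = 21.
Price P = 77 - 53 = 24.
Orion's profit: (24 - 8)·32 = 512.

512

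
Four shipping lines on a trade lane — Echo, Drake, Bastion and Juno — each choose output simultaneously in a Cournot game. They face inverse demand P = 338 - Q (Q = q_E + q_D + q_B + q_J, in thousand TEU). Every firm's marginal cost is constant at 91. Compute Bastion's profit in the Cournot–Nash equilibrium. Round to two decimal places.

Each firm earns π_i = (338 - Q)q_i - 91q_i.
Setting ∂π_i/∂q_i = 0 with rivals' quantities fixed: 247 - 2q_i - Σ_{j≠i} q_j = 0.
With identical firms every q_j equals q_i, so Σ_{j≠i} q_j = 3q_i and 247 = 5q_i, giving q_i = 247/5.
Price P = 338 - 988/5 = 702/5.
Bastion's profit: (702/5 - 91)·(247/5) = 2440.3600.

2440.36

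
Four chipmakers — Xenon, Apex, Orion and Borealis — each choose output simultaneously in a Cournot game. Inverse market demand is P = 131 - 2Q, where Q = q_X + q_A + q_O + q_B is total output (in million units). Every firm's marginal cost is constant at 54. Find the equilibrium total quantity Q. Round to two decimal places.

30.80

A representative firm's profit is π_i = q_i(131 - 2Q) - 54q_i.
Setting ∂π_i/∂q_i = 0 with rivals' quantities fixed: 77 - 4q_i - 2·Σ_{j≠i} q_j = 0.
With identical firms every q_j equals q_i, so Σ_{j≠i} q_j = 3q_i and 77 = 10q_i, giving q_i = 77/10.
Total output Q = 77/10 + 77/10 + 77/10 + 77/10 = 154/5.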